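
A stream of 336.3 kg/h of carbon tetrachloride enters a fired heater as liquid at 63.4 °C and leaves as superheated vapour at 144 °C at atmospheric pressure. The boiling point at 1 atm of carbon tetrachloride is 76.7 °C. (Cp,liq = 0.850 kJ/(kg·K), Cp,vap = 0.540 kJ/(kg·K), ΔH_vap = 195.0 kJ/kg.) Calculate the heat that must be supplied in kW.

liquid 63.4→76.7 °C: 11.305 kJ/kg
vaporisation at 76.7 °C: 195 kJ/kg
vapour 76.7→144 °C: 36.342 kJ/kg
Δh = 11.305 + 195 + 36.342 = 242.65 kJ/kg
Q = ṁ·Δh = 336.3 kg/h × 242.65 kJ/kg = 81602 kJ/h
|Q| = 22.667 kW

Q = 22.7 kW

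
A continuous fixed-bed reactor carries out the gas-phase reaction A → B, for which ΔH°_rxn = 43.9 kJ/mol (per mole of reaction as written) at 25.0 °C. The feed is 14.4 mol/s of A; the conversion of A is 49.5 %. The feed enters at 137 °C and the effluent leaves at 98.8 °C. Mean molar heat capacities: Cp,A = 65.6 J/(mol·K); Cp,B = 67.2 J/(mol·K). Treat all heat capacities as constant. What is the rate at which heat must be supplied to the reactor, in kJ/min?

Extent of reaction ξ = 0.495 × 14.4 = 7.128 mol/s
Reaction term: ξ·ΔH°_rxn = 7.128 × 43.9 = 312.92 kJ/s
Sensible, feed 137→25 °C: -105.8 kJ/s
Outlet flows (mol/s): A 7.272, B 7.128
Sensible, products 25→98.8 °C: 70.556 kJ/s
Q = ΔH = 277.68 kJ/s = 277.68 kW
Heat supplied = 16661 kJ/min

Q_in = 16700 kJ/min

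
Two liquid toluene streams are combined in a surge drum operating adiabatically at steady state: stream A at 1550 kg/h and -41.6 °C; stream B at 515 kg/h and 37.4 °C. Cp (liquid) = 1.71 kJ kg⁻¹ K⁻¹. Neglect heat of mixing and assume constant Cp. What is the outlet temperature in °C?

T_out = -21.9 °C

Energy balance with Q = 0: Σ ṁᵢCp,ᵢ(T_out − Tᵢ) = 0
Σ ṁᵢCp,ᵢTᵢ = 1550×1.71×-41.6 + 515×1.71×37.4 = -77324
Σ ṁᵢCp,ᵢ = 1550×1.71 + 515×1.71 = 3531.2
T_out = -77324 / 3531.2 = -21.898 °C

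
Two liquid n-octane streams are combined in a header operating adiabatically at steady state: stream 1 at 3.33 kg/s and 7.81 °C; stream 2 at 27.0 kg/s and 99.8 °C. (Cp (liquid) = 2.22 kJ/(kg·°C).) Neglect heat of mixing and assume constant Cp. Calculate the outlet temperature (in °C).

T_out = 89.7 °C

Energy balance with Q = 0: Σ ṁᵢCp,ᵢ(T_out − Tᵢ) = 0
T_out = Σ ṁᵢCp,ᵢTᵢ / Σ ṁᵢCp,ᵢ
      = 6039.7 / 67.333 = 89.7 °C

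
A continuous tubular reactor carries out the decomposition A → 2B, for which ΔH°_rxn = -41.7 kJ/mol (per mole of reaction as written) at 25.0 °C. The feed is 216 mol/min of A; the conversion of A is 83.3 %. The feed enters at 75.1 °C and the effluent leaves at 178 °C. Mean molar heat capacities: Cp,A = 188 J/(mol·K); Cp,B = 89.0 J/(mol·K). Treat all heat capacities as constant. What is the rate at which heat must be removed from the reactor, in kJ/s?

Q_out = 60.0 kJ/s

Extent of reaction ξ = 0.833 × 216 = 179.93 mol/min
Reaction term: ξ·ΔH°_rxn = 179.93 × -41.7 = -7503 kJ/min
Sensible, feed 75.1→25 °C: -2034.5 kJ/min
Outlet flows (mol/min): A 36.072, B 359.86
Sensible, products 25→178 °C: 5937.7 kJ/min
Q = ΔH = -3599.7 kJ/min = -59.995 kW
Heat removed = 59.995 kJ/s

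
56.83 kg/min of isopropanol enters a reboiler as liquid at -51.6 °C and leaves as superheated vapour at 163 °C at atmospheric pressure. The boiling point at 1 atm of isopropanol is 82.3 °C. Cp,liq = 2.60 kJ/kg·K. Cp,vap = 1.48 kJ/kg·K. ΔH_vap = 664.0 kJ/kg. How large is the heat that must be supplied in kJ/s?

Q = 1070 kJ/s

liquid -51.6→82.3 °C: 348.14 kJ/kg
vaporisation at 82.3 °C: 664 kJ/kg
vapour 82.3→163 °C: 119.44 kJ/kg
Δh = 348.14 + 664 + 119.44 = 1131.6 kJ/kg
Q = ṁ·Δh = 56.83 kg/min × 1131.6 kJ/kg = 64307 kJ/min
|Q| = 1071.8 kW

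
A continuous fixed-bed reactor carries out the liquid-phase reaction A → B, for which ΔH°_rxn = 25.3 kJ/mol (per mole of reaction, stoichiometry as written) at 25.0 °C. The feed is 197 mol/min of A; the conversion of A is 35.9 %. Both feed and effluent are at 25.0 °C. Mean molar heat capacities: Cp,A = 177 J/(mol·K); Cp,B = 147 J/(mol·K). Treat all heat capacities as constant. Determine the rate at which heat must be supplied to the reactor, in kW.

Extent of reaction ξ = 0.359 × 197 = 70.723 mol/min
Reaction term: ξ·ΔH°_rxn = 70.723 × 25.3 = 1789.3 kJ/min
Q = ΔH = 1789.3 kJ/min = 29.822 kW
Heat supplied = 29.822 kW

Q_in = 29.8 kW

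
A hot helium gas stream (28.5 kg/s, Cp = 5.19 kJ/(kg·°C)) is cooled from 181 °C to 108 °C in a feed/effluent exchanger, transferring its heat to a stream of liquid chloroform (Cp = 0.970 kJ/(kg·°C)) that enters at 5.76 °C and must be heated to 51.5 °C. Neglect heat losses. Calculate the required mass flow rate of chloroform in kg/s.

Heat released by hot stream: Q = 28.5 × 5.19 × (181 − 108) = 10798 kJ/s
Energy balance on cold side (adiabatic exchanger): Q = ṁ_c·Cp_c·(T_c,out − T_c,in)
ṁ_c = 10798 / [0.970 × (51.5 − 5.76)] = 243.37 kg/s

ṁ_c = 243 kg/s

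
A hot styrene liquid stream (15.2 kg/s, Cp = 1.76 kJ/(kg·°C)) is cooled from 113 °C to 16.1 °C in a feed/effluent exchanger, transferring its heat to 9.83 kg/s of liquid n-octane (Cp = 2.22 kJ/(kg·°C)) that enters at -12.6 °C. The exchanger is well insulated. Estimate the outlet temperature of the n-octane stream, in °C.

Heat released by hot stream: Q = 15.2 × 1.76 × (113 − 16.1) = 2592.3 kJ/s
Energy balance on cold side (adiabatic exchanger): Q = ṁ_c·Cp_c·(T_c,out − T_c,in)
T_c,out = -12.6 + 2592.3/(9.83 × 2.22) = 106.19 °C

T_c,out = 106 °C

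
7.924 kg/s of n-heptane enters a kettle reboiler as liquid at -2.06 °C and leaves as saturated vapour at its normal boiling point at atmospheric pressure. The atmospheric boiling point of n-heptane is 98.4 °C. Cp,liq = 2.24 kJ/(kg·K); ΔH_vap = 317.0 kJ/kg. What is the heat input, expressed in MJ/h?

liquid -2.06→98.4 °C: 225.03 kJ/kg
vaporisation at 98.4 °C: 317 kJ/kg
Δh = 225.03 + 317 = 542.03 kJ/kg
Q = ṁ·Δh = 7.924 kg/s × 542.03 kJ/kg = 4295 kJ/s
|Q| = 4295 kW = 15462 MJ/h

Q = 15500 MJ/h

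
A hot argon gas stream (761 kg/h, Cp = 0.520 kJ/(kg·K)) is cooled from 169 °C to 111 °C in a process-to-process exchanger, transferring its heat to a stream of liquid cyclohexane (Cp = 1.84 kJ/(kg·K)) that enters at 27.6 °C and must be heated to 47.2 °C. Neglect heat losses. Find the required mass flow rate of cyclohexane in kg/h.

ṁ_c = 636 kg/h

Heat released by hot stream: Q = 761 × 0.520 × (169 − 111) = 22952 kJ/h
Energy balance on cold side (adiabatic exchanger): Q = ṁ_c·Cp_c·(T_c,out − T_c,in)
ṁ_c = 22952 / [1.84 × (47.2 − 27.6)] = 636.42 kg/h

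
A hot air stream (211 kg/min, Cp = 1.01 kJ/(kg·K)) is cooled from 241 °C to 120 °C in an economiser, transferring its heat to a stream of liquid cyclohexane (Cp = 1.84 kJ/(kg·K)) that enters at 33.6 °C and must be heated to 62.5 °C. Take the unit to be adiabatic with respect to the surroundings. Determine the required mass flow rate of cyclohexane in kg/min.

ṁ_c = 485 kg/min

Heat released by hot stream: Q = 211 × 1.01 × (241 − 120) = 25786 kJ/min
Energy balance on cold side (adiabatic exchanger): Q = ṁ_c·Cp_c·(T_c,out − T_c,in)
ṁ_c = 25786 / [1.84 × (62.5 − 33.6)] = 484.92 kg/min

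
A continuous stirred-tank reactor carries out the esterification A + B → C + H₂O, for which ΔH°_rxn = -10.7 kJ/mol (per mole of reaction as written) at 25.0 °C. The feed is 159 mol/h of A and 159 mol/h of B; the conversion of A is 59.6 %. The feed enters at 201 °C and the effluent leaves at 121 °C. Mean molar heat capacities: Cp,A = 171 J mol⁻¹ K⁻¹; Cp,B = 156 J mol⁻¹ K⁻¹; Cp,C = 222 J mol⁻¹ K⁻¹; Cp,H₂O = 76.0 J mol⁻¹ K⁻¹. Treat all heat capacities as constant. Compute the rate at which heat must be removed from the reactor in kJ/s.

Q_out = 1.51 kJ/s

Extent of reaction ξ = 0.596 × 159 = 94.764 mol/h
Reaction term: ξ·ΔH°_rxn = 94.764 × -10.7 = -1014 kJ/h
Sensible, feed 201→25 °C: -9150.8 kJ/h
Outlet flows (mol/h): A 64.236, B 64.236, C 94.764, H₂O 94.764
Sensible, products 25→121 °C: 4727.5 kJ/h
Q = ΔH = -5437.2 kJ/h = -1.5103 kW
Heat removed = 1.5103 kJ/s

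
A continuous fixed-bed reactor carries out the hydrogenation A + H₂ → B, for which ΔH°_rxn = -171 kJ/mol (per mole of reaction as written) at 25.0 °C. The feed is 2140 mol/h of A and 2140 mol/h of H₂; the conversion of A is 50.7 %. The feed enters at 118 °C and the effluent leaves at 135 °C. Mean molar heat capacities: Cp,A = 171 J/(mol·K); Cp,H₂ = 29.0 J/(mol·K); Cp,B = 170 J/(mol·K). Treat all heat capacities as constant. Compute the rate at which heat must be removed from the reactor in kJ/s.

Extent of reaction ξ = 0.507 × 2140 = 1085 mol/h
Reaction term: ξ·ΔH°_rxn = 1085 × -171 = -185530 kJ/h
Sensible, feed 118→25 °C: -39804 kJ/h
Outlet flows (mol/h): A 1055, H₂ 1055, B 1085
Sensible, products 25→135 °C: 43500 kJ/h
Q = ΔH = -181840 kJ/h = -50.51 kW
Heat removed = 50.51 kJ/s

Q_out = 50.5 kJ/s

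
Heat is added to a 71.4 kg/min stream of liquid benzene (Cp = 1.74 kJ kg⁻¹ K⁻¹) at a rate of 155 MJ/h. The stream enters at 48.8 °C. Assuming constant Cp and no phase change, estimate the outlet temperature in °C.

T_out = 69.6 °C

Q = 155 MJ/h = 2583.3 kJ/min
ΔT = Q/(ṁ·Cp) = 2583.3/(71.4×1.74) = 20.794 K
T_out = 48.8 + 20.794 = 69.594 °C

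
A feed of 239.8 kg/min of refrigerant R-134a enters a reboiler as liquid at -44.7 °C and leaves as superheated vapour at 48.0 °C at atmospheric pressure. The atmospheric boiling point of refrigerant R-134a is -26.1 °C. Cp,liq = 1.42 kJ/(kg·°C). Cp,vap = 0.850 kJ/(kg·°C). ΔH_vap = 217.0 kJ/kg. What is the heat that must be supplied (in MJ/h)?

liquid -44.7→-26.1 °C: 26.412 kJ/kg
vaporisation at -26.1 °C: 217 kJ/kg
vapour -26.1→48.0 °C: 62.985 kJ/kg
Δh = 26.412 + 217 + 62.985 = 306.4 kJ/kg
Q = ṁ·Δh = 239.8 kg/min × 306.4 kJ/kg = 73474 kJ/min
|Q| = 1224.6 kW = 4408.4 MJ/h

Q = 4410 MJ/h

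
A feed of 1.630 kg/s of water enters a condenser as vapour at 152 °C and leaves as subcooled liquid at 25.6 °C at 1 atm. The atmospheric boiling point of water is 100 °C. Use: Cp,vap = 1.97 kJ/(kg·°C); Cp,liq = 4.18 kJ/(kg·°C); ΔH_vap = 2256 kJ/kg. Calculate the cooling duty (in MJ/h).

Q_c = 15700 MJ/h

vapour 152→100 °C: -102.44 kJ/kg
condensation at 100 °C: -2256 kJ/kg
liquid 100→25.6 °C: -310.99 kJ/kg
Δh = -102.44 + -2256 + -310.99 = -2669.4 kJ/kg
Q = ṁ·Δh = 1.630 kg/s × -2669.4 kJ/kg = -4351.2 kJ/s
|Q| = 4351.2 kW = 15664 MJ/h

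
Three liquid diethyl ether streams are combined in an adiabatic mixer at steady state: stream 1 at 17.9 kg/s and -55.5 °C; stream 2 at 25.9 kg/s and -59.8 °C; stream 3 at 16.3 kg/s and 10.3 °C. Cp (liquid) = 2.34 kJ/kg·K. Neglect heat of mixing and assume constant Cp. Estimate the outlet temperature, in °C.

Adiabatic, steady state ⇒ Σ ṁᵢCp,ᵢ(T_out − Tᵢ) = 0
T_out = Σ ṁᵢCp,ᵢTᵢ / Σ ṁᵢCp,ᵢ
      = -5556 / 140.63 = -39.507 °C

T_out = -39.5 °C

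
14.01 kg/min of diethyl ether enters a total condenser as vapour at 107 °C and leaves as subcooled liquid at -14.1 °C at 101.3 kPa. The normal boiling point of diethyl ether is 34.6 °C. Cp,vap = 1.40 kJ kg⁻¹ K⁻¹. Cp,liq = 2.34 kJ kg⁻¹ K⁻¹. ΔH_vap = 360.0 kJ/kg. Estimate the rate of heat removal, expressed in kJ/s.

Q_c = 134 kJ/s

vapour 107→34.6 °C: -101.36 kJ/kg
condensation at 34.6 °C: -360 kJ/kg
liquid 34.6→-14.1 °C: -113.96 kJ/kg
Δh = -101.36 + -360 + -113.96 = -575.32 kJ/kg
Q = ṁ·Δh = 14.01 kg/min × -575.32 kJ/kg = -8060.2 kJ/min
|Q| = 134.34 kW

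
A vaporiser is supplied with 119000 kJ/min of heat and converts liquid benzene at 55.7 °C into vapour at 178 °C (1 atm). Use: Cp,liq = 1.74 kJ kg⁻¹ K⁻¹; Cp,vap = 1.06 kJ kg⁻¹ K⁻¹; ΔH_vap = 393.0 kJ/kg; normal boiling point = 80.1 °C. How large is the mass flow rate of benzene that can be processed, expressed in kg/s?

Δh = 1.74×(80.1−55.7) + 393.0 + 1.06×(178−80.1) = 539.23 kJ/kg
Q = 119000 kJ/min = 1983.3 kJ/s = 1983.3 kJ/s
ṁ = Q/Δh = 1983.3 / 539.23 = 3.6781 kg/s

ṁ = 3.68 kg/s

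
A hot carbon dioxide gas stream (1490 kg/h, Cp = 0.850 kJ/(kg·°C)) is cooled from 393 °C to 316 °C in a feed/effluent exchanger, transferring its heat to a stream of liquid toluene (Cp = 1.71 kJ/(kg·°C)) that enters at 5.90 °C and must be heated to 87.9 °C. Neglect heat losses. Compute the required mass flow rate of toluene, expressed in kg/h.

Heat released by hot stream: Q = 1490 × 0.850 × (393 − 316) = 97520 kJ/h
Energy balance on cold side (adiabatic exchanger): Q = ṁ_c·Cp_c·(T_c,out − T_c,in)
ṁ_c = 97520 / [1.71 × (87.9 − 5.90)] = 695.48 kg/h

ṁ_c = 695 kg/h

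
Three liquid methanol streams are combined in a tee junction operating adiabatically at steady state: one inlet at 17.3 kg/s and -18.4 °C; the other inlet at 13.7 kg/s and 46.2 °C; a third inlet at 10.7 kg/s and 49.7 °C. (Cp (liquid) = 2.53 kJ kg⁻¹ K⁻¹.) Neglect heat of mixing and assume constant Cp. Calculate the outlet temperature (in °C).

T_out = 20.3 °C

Adiabatic, steady state ⇒ Σ ṁᵢCp,ᵢ(T_out − Tᵢ) = 0
Σ ṁᵢCp,ᵢTᵢ = 17.3×2.53×-18.4 + 13.7×2.53×46.2 + 10.7×2.53×49.7 = 2141.4
Σ ṁᵢCp,ᵢ = 17.3×2.53 + 13.7×2.53 + 10.7×2.53 = 105.5
T_out = 2141.4 / 105.5 = 20.298 °C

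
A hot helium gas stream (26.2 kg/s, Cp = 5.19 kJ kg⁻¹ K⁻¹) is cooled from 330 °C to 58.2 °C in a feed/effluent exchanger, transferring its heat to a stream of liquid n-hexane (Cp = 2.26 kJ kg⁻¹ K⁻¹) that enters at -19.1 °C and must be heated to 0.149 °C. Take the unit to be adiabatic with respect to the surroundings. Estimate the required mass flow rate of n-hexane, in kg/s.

ṁ_c = 850 kg/s

Heat released by hot stream: Q = 26.2 × 5.19 × (330 − 58.2) = 36959 kJ/s
Energy balance on cold side (adiabatic exchanger): Q = ṁ_c·Cp_c·(T_c,out − T_c,in)
ṁ_c = 36959 / [2.26 × (0.149 − -19.1)] = 849.57 kg/s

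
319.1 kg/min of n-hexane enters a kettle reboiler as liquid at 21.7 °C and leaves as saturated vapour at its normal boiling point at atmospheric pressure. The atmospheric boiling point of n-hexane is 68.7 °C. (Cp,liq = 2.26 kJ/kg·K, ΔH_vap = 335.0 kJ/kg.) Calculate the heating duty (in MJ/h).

Q = 8450 MJ/h

liquid 21.7→68.7 °C: 106.22 kJ/kg
vaporisation at 68.7 °C: 335 kJ/kg
Δh = 106.22 + 335 = 441.22 kJ/kg
Q = ṁ·Δh = 319.1 kg/min × 441.22 kJ/kg = 140790 kJ/min
|Q| = 2346.6 kW = 8447.6 MJ/h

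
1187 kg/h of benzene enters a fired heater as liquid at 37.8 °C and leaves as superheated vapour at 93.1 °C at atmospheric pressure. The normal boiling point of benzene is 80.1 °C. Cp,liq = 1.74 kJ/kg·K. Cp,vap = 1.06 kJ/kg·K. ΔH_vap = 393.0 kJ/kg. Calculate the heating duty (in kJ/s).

liquid 37.8→80.1 °C: 73.602 kJ/kg
vaporisation at 80.1 °C: 393 kJ/kg
vapour 80.1→93.1 °C: 13.78 kJ/kg
Δh = 73.602 + 393 + 13.78 = 480.38 kJ/kg
Q = ṁ·Δh = 1187 kg/h × 480.38 kJ/kg = 570210 kJ/h
|Q| = 158.39 kW

Q = 158 kJ/s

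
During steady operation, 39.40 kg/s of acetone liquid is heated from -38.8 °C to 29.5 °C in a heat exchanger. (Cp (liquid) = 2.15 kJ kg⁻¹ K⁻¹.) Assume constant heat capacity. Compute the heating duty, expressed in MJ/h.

Q = 20800 MJ/h

Q = ṁ·Cp·ΔT = 39.40 × 2.15 × (29.5 − -38.8) = 5785.7 kJ/s
Heating duty = 20828 MJ/h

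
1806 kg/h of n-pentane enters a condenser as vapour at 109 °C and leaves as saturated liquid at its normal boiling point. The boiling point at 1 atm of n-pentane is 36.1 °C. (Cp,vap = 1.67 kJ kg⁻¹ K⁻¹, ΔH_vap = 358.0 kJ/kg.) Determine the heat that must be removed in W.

Q_c = 241000 W

vapour 109→36.1 °C: -121.74 kJ/kg
condensation at 36.1 °C: -358 kJ/kg
Δh = -121.74 + -358 = -479.74 kJ/kg
Q = ṁ·Δh = 1806 kg/h × -479.74 kJ/kg = -866420 kJ/h
|Q| = 240.67 kW = 240670 W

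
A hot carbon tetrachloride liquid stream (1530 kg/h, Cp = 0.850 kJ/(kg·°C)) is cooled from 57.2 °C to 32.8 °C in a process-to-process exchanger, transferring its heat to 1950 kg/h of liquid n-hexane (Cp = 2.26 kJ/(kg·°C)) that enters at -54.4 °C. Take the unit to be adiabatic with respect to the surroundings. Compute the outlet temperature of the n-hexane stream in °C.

Heat released by hot stream: Q = 1530 × 0.850 × (57.2 − 32.8) = 31732 kJ/h
Energy balance on cold side (adiabatic exchanger): Q = ṁ_c·Cp_c·(T_c,out − T_c,in)
T_c,out = -54.4 + 31732/(1950 × 2.26) = -47.2 °C

T_c,out = -47.2 °C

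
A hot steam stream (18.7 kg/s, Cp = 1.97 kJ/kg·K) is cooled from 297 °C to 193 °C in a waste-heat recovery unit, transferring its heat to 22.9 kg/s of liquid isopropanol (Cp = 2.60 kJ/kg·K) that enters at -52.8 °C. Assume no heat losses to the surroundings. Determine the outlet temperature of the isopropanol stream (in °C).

T_c,out = 11.5 °C

Heat released by hot stream: Q = 18.7 × 1.97 × (297 − 193) = 3831.3 kJ/s
Energy balance on cold side (adiabatic exchanger): Q = ṁ_c·Cp_c·(T_c,out − T_c,in)
T_c,out = -52.8 + 3831.3/(22.9 × 2.60) = 11.548 °C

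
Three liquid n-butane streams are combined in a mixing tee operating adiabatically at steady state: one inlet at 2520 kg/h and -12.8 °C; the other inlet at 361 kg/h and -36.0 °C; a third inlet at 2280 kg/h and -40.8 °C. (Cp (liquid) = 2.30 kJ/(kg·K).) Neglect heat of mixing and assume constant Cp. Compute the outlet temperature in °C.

T_out = -26.8 °C

No heat crosses the boundary, so H_out = H_in.
Σ ṁᵢCp,ᵢTᵢ = 2520×2.30×-12.8 + 361×2.30×-36.0 + 2280×2.30×-40.8 = -318030
Σ ṁᵢCp,ᵢ = 2520×2.30 + 361×2.30 + 2280×2.30 = 11870
T_out = -318030 / 11870 = -26.792 °C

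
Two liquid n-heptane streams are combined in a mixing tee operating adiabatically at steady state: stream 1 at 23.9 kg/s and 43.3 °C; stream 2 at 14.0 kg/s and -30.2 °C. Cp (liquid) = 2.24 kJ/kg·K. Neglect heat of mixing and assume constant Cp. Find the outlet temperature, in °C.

T_out = 16.1 °C

No heat crosses the boundary, so H_out = H_in.
T_out = Σ ṁᵢCp,ᵢTᵢ / Σ ṁᵢCp,ᵢ
      = 1371 / 84.896 = 16.15 °C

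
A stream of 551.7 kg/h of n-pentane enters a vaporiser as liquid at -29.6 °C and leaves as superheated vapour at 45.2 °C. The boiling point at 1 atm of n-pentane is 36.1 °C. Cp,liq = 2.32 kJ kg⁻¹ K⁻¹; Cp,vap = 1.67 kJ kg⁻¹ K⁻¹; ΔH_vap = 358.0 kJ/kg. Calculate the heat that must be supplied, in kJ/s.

Q = 80.6 kJ/s

liquid -29.6→36.1 °C: 152.42 kJ/kg
vaporisation at 36.1 °C: 358 kJ/kg
vapour 36.1→45.2 °C: 15.197 kJ/kg
Δh = 152.42 + 358 + 15.197 = 525.62 kJ/kg
Q = ṁ·Δh = 551.7 kg/h × 525.62 kJ/kg = 289990 kJ/h
|Q| = 80.551 kW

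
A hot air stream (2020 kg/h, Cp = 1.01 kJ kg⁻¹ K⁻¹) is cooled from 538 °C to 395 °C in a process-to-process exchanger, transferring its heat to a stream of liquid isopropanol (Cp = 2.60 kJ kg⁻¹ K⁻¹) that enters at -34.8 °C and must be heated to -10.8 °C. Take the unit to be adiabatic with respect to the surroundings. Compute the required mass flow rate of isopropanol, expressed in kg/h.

Heat released by hot stream: Q = 2020 × 1.01 × (538 − 395) = 291750 kJ/h
Energy balance on cold side (adiabatic exchanger): Q = ṁ_c·Cp_c·(T_c,out − T_c,in)
ṁ_c = 291750 / [2.60 × (-10.8 − -34.8)] = 4675.5 kg/h

ṁ_c = 4680 kg/h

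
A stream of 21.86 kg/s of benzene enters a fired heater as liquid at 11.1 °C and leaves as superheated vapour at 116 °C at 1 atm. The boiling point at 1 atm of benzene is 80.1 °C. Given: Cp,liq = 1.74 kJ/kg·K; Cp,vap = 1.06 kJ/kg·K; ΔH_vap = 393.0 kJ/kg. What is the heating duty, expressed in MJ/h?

liquid 11.1→80.1 °C: 120.06 kJ/kg
vaporisation at 80.1 °C: 393 kJ/kg
vapour 80.1→116 °C: 38.054 kJ/kg
Δh = 120.06 + 393 + 38.054 = 551.11 kJ/kg
Q = ṁ·Δh = 21.86 kg/s × 551.11 kJ/kg = 12047 kJ/s
|Q| = 12047 kW = 43370 MJ/h

Q = 43400 MJ/h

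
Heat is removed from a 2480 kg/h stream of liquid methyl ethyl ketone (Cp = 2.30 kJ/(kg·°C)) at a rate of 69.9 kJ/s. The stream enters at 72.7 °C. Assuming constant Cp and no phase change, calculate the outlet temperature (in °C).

Q = 69.9 kJ/s = 251640 kJ/h
ΔT = Q/(ṁ·Cp) = 251640/(2480×2.30) = 44.116 K
T_out = 72.7 − 44.116 = 28.584 °C

T_out = 28.6 °C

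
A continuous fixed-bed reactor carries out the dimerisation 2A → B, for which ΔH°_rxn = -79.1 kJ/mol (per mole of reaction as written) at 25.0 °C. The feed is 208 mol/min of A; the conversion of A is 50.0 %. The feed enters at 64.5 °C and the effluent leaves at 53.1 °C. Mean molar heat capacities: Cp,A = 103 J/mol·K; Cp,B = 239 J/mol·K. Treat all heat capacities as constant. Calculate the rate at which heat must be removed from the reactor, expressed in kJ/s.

Extent of reaction ξ = 0.500 × 208 / 2 = 52 mol/min
Reaction term: ξ·ΔH°_rxn = 52 × -79.1 = -4113.2 kJ/min
Sensible, feed 64.5→25 °C: -846.25 kJ/min
Outlet flows (mol/min): A 104, B 52
Sensible, products 25→53.1 °C: 650.23 kJ/min
Q = ΔH = -4309.2 kJ/min = -71.82 kW
Heat removed = 71.82 kJ/s

Q_out = 71.8 kJ/s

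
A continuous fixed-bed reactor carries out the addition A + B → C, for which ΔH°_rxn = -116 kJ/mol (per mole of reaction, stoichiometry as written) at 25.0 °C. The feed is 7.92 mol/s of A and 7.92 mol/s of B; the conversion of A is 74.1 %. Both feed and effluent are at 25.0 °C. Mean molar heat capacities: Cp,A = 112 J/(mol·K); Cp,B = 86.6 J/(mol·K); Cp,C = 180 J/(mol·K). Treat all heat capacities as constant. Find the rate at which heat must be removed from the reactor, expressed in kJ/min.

Extent of reaction ξ = 0.741 × 7.92 = 5.8687 mol/s
Reaction term: ξ·ΔH°_rxn = 5.8687 × -116 = -680.77 kJ/s
Q = ΔH = -680.77 kJ/s = -680.77 kW
Heat removed = 40846 kJ/min

Q_out = 40800 kJ/min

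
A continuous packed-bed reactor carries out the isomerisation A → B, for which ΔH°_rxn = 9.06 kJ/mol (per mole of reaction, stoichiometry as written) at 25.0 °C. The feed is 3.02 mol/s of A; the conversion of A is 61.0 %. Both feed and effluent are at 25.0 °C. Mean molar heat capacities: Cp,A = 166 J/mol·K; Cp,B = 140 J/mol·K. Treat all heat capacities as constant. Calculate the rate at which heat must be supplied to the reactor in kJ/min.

Extent of reaction ξ = 0.610 × 3.02 = 1.8422 mol/s
Reaction term: ξ·ΔH°_rxn = 1.8422 × 9.06 = 16.69 kJ/s
Q = ΔH = 16.69 kJ/s = 16.69 kW
Heat supplied = 1001.4 kJ/min

Q_in = 1000 kJ/min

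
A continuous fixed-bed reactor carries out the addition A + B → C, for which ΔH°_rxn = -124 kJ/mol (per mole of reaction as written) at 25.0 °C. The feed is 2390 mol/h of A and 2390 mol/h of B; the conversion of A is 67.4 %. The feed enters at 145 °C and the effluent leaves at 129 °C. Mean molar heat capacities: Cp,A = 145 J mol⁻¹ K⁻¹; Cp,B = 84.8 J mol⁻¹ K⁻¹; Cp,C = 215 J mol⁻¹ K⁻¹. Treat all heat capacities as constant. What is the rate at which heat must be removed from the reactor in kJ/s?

Q_out = 58.6 kJ/s

Extent of reaction ξ = 0.674 × 2390 = 1610.9 mol/h
Reaction term: ξ·ΔH°_rxn = 1610.9 × -124 = -199750 kJ/h
Sensible, feed 145→25 °C: -65907 kJ/h
Outlet flows (mol/h): A 779.14, B 779.14, C 1610.9
Sensible, products 25→129 °C: 54640 kJ/h
Q = ΔH = -211010 kJ/h = -58.615 kW
Heat removed = 58.615 kJ/s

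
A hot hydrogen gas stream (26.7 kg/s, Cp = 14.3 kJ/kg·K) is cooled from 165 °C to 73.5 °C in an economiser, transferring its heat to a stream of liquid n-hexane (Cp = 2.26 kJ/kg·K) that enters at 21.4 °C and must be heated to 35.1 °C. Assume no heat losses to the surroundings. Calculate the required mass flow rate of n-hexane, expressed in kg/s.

ṁ_c = 1130 kg/s

Heat released by hot stream: Q = 26.7 × 14.3 × (165 − 73.5) = 34936 kJ/s
Energy balance on cold side (adiabatic exchanger): Q = ṁ_c·Cp_c·(T_c,out − T_c,in)
ṁ_c = 34936 / [2.26 × (35.1 − 21.4)] = 1128.3 kg/s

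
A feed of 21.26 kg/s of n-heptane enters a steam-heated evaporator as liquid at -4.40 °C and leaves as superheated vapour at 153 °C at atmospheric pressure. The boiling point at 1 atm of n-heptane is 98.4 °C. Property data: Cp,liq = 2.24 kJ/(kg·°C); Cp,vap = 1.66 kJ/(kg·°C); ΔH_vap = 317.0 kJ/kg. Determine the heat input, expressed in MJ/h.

Q = 48800 MJ/h

liquid -4.40→98.4 °C: 230.27 kJ/kg
vaporisation at 98.4 °C: 317 kJ/kg
vapour 98.4→153 °C: 90.636 kJ/kg
Δh = 230.27 + 317 + 90.636 = 637.91 kJ/kg
Q = ṁ·Δh = 21.26 kg/s × 637.91 kJ/kg = 13562 kJ/s
|Q| = 13562 kW = 48823 MJ/h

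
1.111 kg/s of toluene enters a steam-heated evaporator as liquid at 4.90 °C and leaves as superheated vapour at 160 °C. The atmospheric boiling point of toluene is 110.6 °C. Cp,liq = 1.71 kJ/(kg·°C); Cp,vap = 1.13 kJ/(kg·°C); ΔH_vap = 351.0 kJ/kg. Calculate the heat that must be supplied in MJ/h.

Q = 2350 MJ/h

liquid 4.90→110.6 °C: 180.75 kJ/kg
vaporisation at 110.6 °C: 351 kJ/kg
vapour 110.6→160 °C: 55.822 kJ/kg
Δh = 180.75 + 351 + 55.822 = 587.57 kJ/kg
Q = ṁ·Δh = 1.111 kg/s × 587.57 kJ/kg = 652.79 kJ/s
|Q| = 652.79 kW = 2350 MJ/h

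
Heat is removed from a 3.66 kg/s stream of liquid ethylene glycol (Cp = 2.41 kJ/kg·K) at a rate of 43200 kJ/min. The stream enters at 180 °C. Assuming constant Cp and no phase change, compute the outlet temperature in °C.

T_out = 98.4 °C

Q = 43200 kJ/min = 720 kJ/s
ΔT = Q/(ṁ·Cp) = 720/(3.66×2.41) = 81.627 K
T_out = 180 − 81.627 = 98.373 °C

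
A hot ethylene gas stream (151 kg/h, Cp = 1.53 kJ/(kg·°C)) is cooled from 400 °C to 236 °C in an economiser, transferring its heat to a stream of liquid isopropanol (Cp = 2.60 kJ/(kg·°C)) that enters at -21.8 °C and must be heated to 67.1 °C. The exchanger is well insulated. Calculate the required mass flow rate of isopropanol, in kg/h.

ṁ_c = 164 kg/h

Heat released by hot stream: Q = 151 × 1.53 × (400 − 236) = 37889 kJ/h
Energy balance on cold side (adiabatic exchanger): Q = ṁ_c·Cp_c·(T_c,out − T_c,in)
ṁ_c = 37889 / [2.60 × (67.1 − -21.8)] = 163.92 kg/h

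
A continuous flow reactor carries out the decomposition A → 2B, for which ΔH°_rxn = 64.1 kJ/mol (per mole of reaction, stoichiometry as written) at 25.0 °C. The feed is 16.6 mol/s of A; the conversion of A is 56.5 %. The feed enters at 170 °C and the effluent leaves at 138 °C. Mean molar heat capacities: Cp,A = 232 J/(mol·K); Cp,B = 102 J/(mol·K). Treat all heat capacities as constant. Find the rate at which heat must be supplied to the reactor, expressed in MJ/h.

Extent of reaction ξ = 0.565 × 16.6 = 9.379 mol/s
Reaction term: ξ·ΔH°_rxn = 9.379 × 64.1 = 601.19 kJ/s
Sensible, feed 170→25 °C: -558.42 kJ/s
Outlet flows (mol/s): A 7.221, B 18.758
Sensible, products 25→138 °C: 405.51 kJ/s
Q = ΔH = 448.28 kJ/s = 448.28 kW
Heat supplied = 1613.8 MJ/h

Q_in = 1610 MJ/h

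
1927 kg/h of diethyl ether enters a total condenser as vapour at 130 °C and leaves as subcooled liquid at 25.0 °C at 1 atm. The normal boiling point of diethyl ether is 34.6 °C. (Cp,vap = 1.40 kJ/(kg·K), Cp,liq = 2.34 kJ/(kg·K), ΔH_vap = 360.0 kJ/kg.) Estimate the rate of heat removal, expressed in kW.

vapour 130→34.6 °C: -133.56 kJ/kg
condensation at 34.6 °C: -360 kJ/kg
liquid 34.6→25.0 °C: -22.464 kJ/kg
Δh = -133.56 + -360 + -22.464 = -516.02 kJ/kg
Q = ṁ·Δh = 1927 kg/h × -516.02 kJ/kg = -994380 kJ/h
|Q| = 276.22 kW

Q_c = 276 kW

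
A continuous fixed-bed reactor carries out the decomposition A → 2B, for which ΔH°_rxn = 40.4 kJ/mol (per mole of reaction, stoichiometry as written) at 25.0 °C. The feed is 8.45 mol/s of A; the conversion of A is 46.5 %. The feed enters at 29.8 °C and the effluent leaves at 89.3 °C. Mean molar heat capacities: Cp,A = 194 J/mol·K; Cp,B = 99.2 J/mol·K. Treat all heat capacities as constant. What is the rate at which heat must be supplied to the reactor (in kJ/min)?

Extent of reaction ξ = 0.465 × 8.45 = 3.9292 mol/s
Reaction term: ξ·ΔH°_rxn = 3.9292 × 40.4 = 158.74 kJ/s
Sensible, feed 29.8→25 °C: -7.8686 kJ/s
Outlet flows (mol/s): A 4.5207, B 7.8585
Sensible, products 25→89.3 °C: 106.52 kJ/s
Q = ΔH = 257.39 kJ/s = 257.39 kW
Heat supplied = 15444 kJ/min

Q_in = 15400 kJ/min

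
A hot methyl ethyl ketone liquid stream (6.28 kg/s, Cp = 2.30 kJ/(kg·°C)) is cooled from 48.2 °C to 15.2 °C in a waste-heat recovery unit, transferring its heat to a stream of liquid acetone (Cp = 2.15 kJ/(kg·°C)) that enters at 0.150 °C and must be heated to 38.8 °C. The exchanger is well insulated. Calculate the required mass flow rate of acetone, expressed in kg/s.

Heat released by hot stream: Q = 6.28 × 2.30 × (48.2 − 15.2) = 476.65 kJ/s
Energy balance on cold side (adiabatic exchanger): Q = ṁ_c·Cp_c·(T_c,out − T_c,in)
ṁ_c = 476.65 / [2.15 × (38.8 − 0.150)] = 5.7361 kg/s

ṁ_c = 5.74 kg/s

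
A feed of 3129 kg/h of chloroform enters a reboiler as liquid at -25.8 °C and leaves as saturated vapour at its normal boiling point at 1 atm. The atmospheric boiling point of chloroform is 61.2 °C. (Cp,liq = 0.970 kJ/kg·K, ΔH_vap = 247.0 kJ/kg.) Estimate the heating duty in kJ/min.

Q = 17300 kJ/min

liquid -25.8→61.2 °C: 84.39 kJ/kg
vaporisation at 61.2 °C: 247 kJ/kg
Δh = 84.39 + 247 = 331.39 kJ/kg
Q = ṁ·Δh = 3129 kg/h × 331.39 kJ/kg = 1.0369e+06 kJ/h
|Q| = 288.03 kW = 17282 kJ/min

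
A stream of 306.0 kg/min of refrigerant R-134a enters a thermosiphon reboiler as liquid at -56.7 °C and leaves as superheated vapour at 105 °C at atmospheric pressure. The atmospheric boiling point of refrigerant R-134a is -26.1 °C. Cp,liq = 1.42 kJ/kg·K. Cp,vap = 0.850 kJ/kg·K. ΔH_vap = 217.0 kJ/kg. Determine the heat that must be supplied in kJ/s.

liquid -56.7→-26.1 °C: 43.452 kJ/kg
vaporisation at -26.1 °C: 217 kJ/kg
vapour -26.1→105 °C: 111.43 kJ/kg
Δh = 43.452 + 217 + 111.43 = 371.89 kJ/kg
Q = ṁ·Δh = 306.0 kg/min × 371.89 kJ/kg = 113800 kJ/min
|Q| = 1896.6 kW

Q = 1900 kJ/s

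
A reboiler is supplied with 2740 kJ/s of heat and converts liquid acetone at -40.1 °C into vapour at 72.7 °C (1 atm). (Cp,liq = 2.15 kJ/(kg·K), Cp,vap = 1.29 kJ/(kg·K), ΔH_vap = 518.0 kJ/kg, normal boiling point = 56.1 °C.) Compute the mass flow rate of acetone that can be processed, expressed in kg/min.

ṁ = 220 kg/min

Δh = 2.15×(56.1−-40.1) + 518.0 + 1.29×(72.7−56.1) = 746.24 kJ/kg
Q = 2740 kJ/s = 2740 kJ/s = 164400 kJ/min
ṁ = Q/Δh = 164400 / 746.24 = 220.3 kg/min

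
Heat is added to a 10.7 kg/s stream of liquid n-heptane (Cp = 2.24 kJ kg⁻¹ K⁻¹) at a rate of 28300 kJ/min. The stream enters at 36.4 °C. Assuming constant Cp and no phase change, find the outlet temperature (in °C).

T_out = 56.1 °C

Q = 28300 kJ/min = 471.67 kJ/s
ΔT = Q/(ṁ·Cp) = 471.67/(10.7×2.24) = 19.679 K
T_out = 36.4 + 19.679 = 56.079 °C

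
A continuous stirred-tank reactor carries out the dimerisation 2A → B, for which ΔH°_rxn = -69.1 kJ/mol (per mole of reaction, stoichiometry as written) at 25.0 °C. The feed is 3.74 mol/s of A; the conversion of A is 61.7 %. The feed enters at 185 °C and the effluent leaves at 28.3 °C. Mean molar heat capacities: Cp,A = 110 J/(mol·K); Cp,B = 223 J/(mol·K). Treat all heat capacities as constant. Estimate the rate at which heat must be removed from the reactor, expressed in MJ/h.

Q_out = 519 MJ/h

Extent of reaction ξ = 0.617 × 3.74 / 2 = 1.1538 mol/s
Reaction term: ξ·ΔH°_rxn = 1.1538 × -69.1 = -79.727 kJ/s
Sensible, feed 185→25 °C: -65.824 kJ/s
Outlet flows (mol/s): A 1.4324, B 1.1538
Sensible, products 25→28.3 °C: 1.369 kJ/s
Q = ΔH = -144.18 kJ/s = -144.18 kW
Heat removed = 519.05 MJ/h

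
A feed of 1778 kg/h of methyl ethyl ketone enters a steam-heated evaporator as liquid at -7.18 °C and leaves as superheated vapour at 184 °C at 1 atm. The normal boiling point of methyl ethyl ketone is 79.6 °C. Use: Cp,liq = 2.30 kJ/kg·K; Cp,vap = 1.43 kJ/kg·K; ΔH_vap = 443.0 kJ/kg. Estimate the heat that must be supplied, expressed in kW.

liquid -7.18→79.6 °C: 199.59 kJ/kg
vaporisation at 79.6 °C: 443 kJ/kg
vapour 79.6→184 °C: 149.29 kJ/kg
Δh = 199.59 + 443 + 149.29 = 791.89 kJ/kg
Q = ṁ·Δh = 1778 kg/h × 791.89 kJ/kg = 1.408e+06 kJ/h
|Q| = 391.1 kW

Q = 391 kW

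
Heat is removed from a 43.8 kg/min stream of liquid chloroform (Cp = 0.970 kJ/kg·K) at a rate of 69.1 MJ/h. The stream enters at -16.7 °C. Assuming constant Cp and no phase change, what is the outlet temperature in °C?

T_out = -43.8 °C

Q = 69.1 MJ/h = 1151.7 kJ/min
ΔT = Q/(ṁ·Cp) = 1151.7/(43.8×0.970) = 27.107 K
T_out = -16.7 − 27.107 = -43.807 °C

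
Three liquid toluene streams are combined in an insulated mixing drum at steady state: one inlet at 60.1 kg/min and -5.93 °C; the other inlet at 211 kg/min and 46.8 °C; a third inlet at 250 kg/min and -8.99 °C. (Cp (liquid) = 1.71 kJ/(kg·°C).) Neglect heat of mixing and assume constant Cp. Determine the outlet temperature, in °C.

No heat crosses the boundary, so H_out = H_in.
T_out = Σ ṁᵢCp,ᵢTᵢ / Σ ṁᵢCp,ᵢ
      = 12433 / 891.08 = 13.953 °C

T_out = 14.0 °C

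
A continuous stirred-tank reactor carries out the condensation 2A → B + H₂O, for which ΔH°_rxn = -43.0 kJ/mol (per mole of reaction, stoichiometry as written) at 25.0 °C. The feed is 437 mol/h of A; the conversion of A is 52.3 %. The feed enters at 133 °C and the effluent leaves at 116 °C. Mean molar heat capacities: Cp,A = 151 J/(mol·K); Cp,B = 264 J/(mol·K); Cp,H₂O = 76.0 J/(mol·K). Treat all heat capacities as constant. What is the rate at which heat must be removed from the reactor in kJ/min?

Extent of reaction ξ = 0.523 × 437 / 2 = 114.28 mol/h
Reaction term: ξ·ΔH°_rxn = 114.28 × -43.0 = -4913.8 kJ/h
Sensible, feed 133→25 °C: -7126.6 kJ/h
Outlet flows (mol/h): A 208.45, B 114.28, H₂O 114.28
Sensible, products 25→116 °C: 6400 kJ/h
Q = ΔH = -5640.5 kJ/h = -1.5668 kW
Heat removed = 94.008 kJ/min

Q_out = 94.0 kJ/min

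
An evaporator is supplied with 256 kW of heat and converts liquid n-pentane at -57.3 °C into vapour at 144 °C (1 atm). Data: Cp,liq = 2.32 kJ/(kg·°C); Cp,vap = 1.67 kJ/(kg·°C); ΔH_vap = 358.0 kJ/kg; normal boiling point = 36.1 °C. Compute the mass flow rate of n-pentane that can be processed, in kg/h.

ṁ = 1220 kg/h

Δh = 2.32×(36.1−-57.3) + 358.0 + 1.67×(144−36.1) = 754.88 kJ/kg
Q = 256 kW = 256 kJ/s = 921600 kJ/h
ṁ = Q/Δh = 921600 / 754.88 = 1220.9 kg/h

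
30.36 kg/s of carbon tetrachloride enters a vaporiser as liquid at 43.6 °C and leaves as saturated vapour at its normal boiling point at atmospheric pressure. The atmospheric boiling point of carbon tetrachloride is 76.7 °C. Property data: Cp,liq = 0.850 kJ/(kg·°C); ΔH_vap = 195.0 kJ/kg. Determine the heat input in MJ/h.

liquid 43.6→76.7 °C: 28.135 kJ/kg
vaporisation at 76.7 °C: 195 kJ/kg
Δh = 28.135 + 195 = 223.13 kJ/kg
Q = ṁ·Δh = 30.36 kg/s × 223.13 kJ/kg = 6774.4 kJ/s
|Q| = 6774.4 kW = 24388 MJ/h

Q = 24400 MJ/h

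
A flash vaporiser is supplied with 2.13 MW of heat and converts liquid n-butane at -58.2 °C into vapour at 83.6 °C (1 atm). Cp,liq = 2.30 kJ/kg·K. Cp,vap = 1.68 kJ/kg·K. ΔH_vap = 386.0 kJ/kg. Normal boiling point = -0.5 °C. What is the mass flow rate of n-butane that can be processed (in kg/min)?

Δh = 2.30×(-0.5−-58.2) + 386.0 + 1.68×(83.6−-0.5) = 660 kJ/kg
Q = 2.13 MW = 2130 kJ/s = 127800 kJ/min
ṁ = Q/Δh = 127800 / 660 = 193.64 kg/min

ṁ = 194 kg/min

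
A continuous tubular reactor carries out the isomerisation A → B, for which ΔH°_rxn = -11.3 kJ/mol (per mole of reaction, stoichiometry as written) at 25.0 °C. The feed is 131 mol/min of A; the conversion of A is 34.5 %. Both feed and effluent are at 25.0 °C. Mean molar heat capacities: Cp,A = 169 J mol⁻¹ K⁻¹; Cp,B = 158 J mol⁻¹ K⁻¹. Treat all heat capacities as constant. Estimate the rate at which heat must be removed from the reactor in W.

Q_out = 8510 W

Extent of reaction ξ = 0.345 × 131 = 45.195 mol/min
Reaction term: ξ·ΔH°_rxn = 45.195 × -11.3 = -510.7 kJ/min
Q = ΔH = -510.7 kJ/min = -8.5117 kW
Heat removed = 8511.7 W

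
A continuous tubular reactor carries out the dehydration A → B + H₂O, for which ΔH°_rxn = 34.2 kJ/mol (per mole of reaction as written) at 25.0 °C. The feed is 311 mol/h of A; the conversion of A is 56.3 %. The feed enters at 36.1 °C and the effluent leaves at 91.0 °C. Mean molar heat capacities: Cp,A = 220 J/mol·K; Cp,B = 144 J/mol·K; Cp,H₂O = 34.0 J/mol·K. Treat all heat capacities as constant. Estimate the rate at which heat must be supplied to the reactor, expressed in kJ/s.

Q_in = 2.57 kJ/s

Extent of reaction ξ = 0.563 × 311 = 175.09 mol/h
Reaction term: ξ·ΔH°_rxn = 175.09 × 34.2 = 5988.2 kJ/h
Sensible, feed 36.1→25 °C: -759.46 kJ/h
Outlet flows (mol/h): A 135.91, B 175.09, H₂O 175.09
Sensible, products 25→91.0 °C: 4030.4 kJ/h
Q = ΔH = 9259.1 kJ/h = 2.572 kW
Heat supplied = 2.572 kJ/s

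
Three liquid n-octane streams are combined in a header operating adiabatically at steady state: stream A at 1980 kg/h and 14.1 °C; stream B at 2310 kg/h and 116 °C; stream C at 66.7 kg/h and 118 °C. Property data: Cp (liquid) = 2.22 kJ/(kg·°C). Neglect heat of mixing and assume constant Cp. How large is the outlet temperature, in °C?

Energy balance with Q = 0: Σ ṁᵢCp,ᵢ(T_out − Tᵢ) = 0
Σ ṁᵢCp,ᵢTᵢ = 1980×2.22×14.1 + 2310×2.22×116 + 66.7×2.22×118 = 674320
Σ ṁᵢCp,ᵢ = 1980×2.22 + 2310×2.22 + 66.7×2.22 = 9671.9
T_out = 674320 / 9671.9 = 69.72 °C

T_out = 69.7 °C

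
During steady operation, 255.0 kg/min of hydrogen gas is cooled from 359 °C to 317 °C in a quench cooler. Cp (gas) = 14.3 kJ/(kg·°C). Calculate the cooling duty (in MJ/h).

Q = ṁ·Cp·ΔT = 255.0 × 14.3 × (317 − 359) = -153150 kJ/min
Converting: 153150 / 60 s = 2552.6 kW
Cooling duty = 9189.2 MJ/h

Q_c = 9190 MJ/h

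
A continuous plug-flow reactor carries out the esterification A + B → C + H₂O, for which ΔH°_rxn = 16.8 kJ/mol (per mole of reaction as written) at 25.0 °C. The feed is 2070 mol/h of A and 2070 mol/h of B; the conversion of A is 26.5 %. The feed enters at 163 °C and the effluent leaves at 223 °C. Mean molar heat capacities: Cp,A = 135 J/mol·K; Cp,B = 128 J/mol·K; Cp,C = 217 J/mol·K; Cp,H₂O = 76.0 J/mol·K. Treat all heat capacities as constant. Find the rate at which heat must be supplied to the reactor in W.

Q_in = 12500 W

Extent of reaction ξ = 0.265 × 2070 = 548.55 mol/h
Reaction term: ξ·ΔH°_rxn = 548.55 × 16.8 = 9215.6 kJ/h
Sensible, feed 163→25 °C: -75129 kJ/h
Outlet flows (mol/h): A 1521.4, B 1521.4, C 548.55, H₂O 548.55
Sensible, products 25→223 °C: 111050 kJ/h
Q = ΔH = 45139 kJ/h = 12.539 kW
Heat supplied = 12539 W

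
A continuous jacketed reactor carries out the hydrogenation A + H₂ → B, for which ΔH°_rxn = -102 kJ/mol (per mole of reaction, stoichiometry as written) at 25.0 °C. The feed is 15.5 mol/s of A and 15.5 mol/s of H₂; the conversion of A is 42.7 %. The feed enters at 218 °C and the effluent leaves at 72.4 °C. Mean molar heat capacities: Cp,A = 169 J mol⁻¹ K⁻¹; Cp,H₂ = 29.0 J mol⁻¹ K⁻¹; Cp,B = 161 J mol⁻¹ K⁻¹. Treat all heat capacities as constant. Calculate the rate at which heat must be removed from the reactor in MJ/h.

Q_out = 4080 MJ/h

Extent of reaction ξ = 0.427 × 15.5 = 6.6185 mol/s
Reaction term: ξ·ΔH°_rxn = 6.6185 × -102 = -675.09 kJ/s
Sensible, feed 218→25 °C: -592.32 kJ/s
Outlet flows (mol/s): A 8.8815, H₂ 8.8815, B 6.6185
Sensible, products 25→72.4 °C: 133.86 kJ/s
Q = ΔH = -1133.5 kJ/s = -1133.5 kW
Heat removed = 4080.7 MJ/h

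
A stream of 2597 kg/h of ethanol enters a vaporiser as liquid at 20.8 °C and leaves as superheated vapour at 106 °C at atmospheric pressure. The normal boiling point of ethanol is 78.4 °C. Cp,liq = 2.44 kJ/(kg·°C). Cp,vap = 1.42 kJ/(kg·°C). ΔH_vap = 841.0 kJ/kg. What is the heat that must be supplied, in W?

Q = 736000 W

liquid 20.8→78.4 °C: 140.54 kJ/kg
vaporisation at 78.4 °C: 841 kJ/kg
vapour 78.4→106 °C: 39.192 kJ/kg
Δh = 140.54 + 841 + 39.192 = 1020.7 kJ/kg
Q = ṁ·Δh = 2597 kg/h × 1020.7 kJ/kg = 2.6509e+06 kJ/h
|Q| = 736.35 kW = 736350 W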